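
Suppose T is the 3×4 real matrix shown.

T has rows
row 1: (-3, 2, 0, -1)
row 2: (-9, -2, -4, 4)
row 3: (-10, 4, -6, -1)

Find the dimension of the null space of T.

Row reduce to echelon form.
R2 ← R2 − (3)·R1: [0, -8, -4, 7]
R3 ← R3 − (10/3)·R1: [0, -8/3, -6, 7/3]
R3 ← R3 − (1/3)·R2: [0, 0, -14/3, 0]
3 nonzero rows, so rank(T) = 3.
T has 4 columns; by rank–nullity, nullity = 4 − 3 = 1.

1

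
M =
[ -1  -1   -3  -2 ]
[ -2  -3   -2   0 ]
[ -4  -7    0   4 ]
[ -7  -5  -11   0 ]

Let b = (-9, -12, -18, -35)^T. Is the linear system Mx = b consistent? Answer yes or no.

Row reduce the augmented matrix [M | b].
R2 ← R2 − (2)·R1: [0, -1, 4, 4, 6]
R3 ← R3 − (4)·R1: [0, -3, 12, 12, 18]
R4 ← R4 − (7)·R1: [0, 2, 10, 14, 28]
R3 ← R3 − (3)·R2: [0, 0, 0, 0, 0]
R4 ← R4 + (2)·R2: [0, 0, 18, 22, 40]
Swap R3 ↔ R4
The echelon form has 3 nonzero rows, and every pivot lies in the first 4 columns, so rank(M) = rank([M|b]) = 3.
The system is consistent.

yes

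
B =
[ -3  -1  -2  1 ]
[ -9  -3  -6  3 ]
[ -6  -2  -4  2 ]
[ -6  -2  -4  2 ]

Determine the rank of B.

1

Row reduce to echelon form.
R2 ← R2 − (3)·R1: [0, 0, 0, 0]
R3 ← R3 − (2)·R1: [0, 0, 0, 0]
R4 ← R4 − (2)·R1: [0, 0, 0, 0]
Echelon form has 1 nonzero row, so rank(B) = 1.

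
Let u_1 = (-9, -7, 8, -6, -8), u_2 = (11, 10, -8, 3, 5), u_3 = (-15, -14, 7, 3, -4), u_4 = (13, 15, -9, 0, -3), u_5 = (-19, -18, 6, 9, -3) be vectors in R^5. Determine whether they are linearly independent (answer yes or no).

no

Form the matrix with these vectors as rows and row reduce.
R2 ← R2 + (11/9)·R1: [0, 13/9, 16/9, -13/3, -43/9]
R3 ← R3 − (5/3)·R1: [0, -7/3, -19/3, 13, 28/3]
R4 ← R4 + (13/9)·R1: [0, 44/9, 23/9, -26/3, -131/9]
R5 ← R5 − (19/9)·R1: [0, -29/9, -98/9, 65/3, 125/9]
R3 ← R3 + (21/13)·R2: [0, 0, -45/13, 6, 21/13]
R4 ← R4 − (44/13)·R2: [0, 0, -45/13, 6, 21/13]
R5 ← R5 + (29/13)·R2: [0, 0, -90/13, 12, 42/13]
R4 ← R4 − R3: [0, 0, 0, 0, 0]
R5 ← R5 − (2)·R3: [0, 0, 0, 0, 0]
3 nonzero rows, so the 5 vectors span a space of dimension 3.
Since 3 < 5, the vectors are linearly dependent.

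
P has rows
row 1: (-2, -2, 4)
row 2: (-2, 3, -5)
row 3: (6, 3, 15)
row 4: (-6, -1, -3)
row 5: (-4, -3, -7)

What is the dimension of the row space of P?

Row reduce to echelon form.
R2 ← R2 − R1: [0, 5, -9]
R3 ← R3 + (3)·R1: [0, -3, 27]
R4 ← R4 − (3)·R1: [0, 5, -15]
R5 ← R5 − (2)·R1: [0, 1, -15]
R3 ← R3 + (3/5)·R2: [0, 0, 108/5]
R4 ← R4 − R2: [0, 0, -6]
R5 ← R5 − (1/5)·R2: [0, 0, -66/5]
R4 ← R4 + (5/18)·R3: [0, 0, 0]
R5 ← R5 + (11/18)·R3: [0, 0, 0]
Echelon form has 3 nonzero rows, so rank(P) = 3.
The row space has dimension equal to the rank: 3.

3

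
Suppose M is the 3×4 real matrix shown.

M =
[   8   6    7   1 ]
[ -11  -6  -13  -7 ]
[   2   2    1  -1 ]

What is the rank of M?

2

Row reduce to echelon form.
R2 ← R2 + (11/8)·R1: [0, 9/4, -27/8, -45/8]
R3 ← R3 − (1/4)·R1: [0, 1/2, -3/4, -5/4]
R3 ← R3 − (2/9)·R2: [0, 0, 0, 0]
Echelon form has 2 nonzero rows, so rank(M) = 2.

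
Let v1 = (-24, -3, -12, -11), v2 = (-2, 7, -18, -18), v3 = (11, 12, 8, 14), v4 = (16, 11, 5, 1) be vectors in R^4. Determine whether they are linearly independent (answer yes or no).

yes

Form the matrix with these vectors as rows and row reduce.
R2 ← R2 − (1/12)·R1: [0, 29/4, -17, -205/12]
R3 ← R3 + (11/24)·R1: [0, 85/8, 5/2, 215/24]
R4 ← R4 + (2/3)·R1: [0, 9, -3, -19/3]
R3 ← R3 − (85/58)·R2: [0, 0, 795/29, 5915/174]
R4 ← R4 − (36/29)·R2: [0, 0, 525/29, 1294/87]
R4 ← R4 − (35/53)·R3: [0, 0, 0, -803/106]
4 nonzero rows, so the 4 vectors span a space of dimension 4.
Since 4 = 4, the vectors are linearly independent.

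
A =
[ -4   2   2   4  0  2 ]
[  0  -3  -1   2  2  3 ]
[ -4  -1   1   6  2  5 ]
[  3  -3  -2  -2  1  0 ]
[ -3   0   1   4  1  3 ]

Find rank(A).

Row reduce to echelon form.
R3 ← R3 − R1: [0, -3, -1, 2, 2, 3]
R4 ← R4 + (3/4)·R1: [0, -3/2, -1/2, 1, 1, 3/2]
R5 ← R5 − (3/4)·R1: [0, -3/2, -1/2, 1, 1, 3/2]
R3 ← R3 − R2: [0, 0, 0, 0, 0, 0]
R4 ← R4 − (1/2)·R2: [0, 0, 0, 0, 0, 0]
R5 ← R5 − (1/2)·R2: [0, 0, 0, 0, 0, 0]
Echelon form has 2 nonzero rows, so rank(A) = 2.

2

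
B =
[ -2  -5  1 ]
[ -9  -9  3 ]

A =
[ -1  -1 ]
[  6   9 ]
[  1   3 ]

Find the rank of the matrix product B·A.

First compute BA:
[[-27, -40],
 [-42, -63]]
Now row reduce the product.
R2 ← R2 − (14/9)·R1: [0, -7/9]
2 nonzero rows, so rank(BA) = 2.

2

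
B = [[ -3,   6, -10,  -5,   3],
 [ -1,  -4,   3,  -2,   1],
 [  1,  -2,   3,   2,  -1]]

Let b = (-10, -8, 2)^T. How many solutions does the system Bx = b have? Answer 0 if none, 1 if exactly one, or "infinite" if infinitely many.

Row reduce the augmented matrix [B | b].
R2 ← R2 − (1/3)·R1: [0, -6, 19/3, -1/3, 0, -14/3]
R3 ← R3 + (1/3)·R1: [0, 0, -1/3, 1/3, 0, -4/3]
The echelon form has 3 nonzero rows, and every pivot lies in the first 5 columns, so rank(B) = rank([B|b]) = 3.
The system is consistent.
rank = 3 < 5 unknowns, so there are infinitely many solutions.

infinite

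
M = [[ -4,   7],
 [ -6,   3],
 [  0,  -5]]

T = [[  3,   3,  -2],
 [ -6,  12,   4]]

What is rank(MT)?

2

First compute MT:
[[-54,  72,  36],
 [-36,  18,  24],
 [ 30, -60, -20]]
Now row reduce the product.
R2 ← R2 − (2/3)·R1: [0, -30, 0]
R3 ← R3 + (5/9)·R1: [0, -20, 0]
R3 ← R3 − (2/3)·R2: [0, 0, 0]
2 nonzero rows, so rank(MT) = 2.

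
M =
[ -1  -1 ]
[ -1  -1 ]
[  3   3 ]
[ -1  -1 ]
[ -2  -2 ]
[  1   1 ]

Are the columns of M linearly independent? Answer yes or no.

Row reduce M to echelon form.
R2 ← R2 − R1: [0, 0]
R3 ← R3 + (3)·R1: [0, 0]
R4 ← R4 − R1: [0, 0]
R5 ← R5 − (2)·R1: [0, 0]
R6 ← R6 + R1: [0, 0]
1 pivot among 2 columns.
Only 1 < 2 pivot columns, so the columns are linearly dependent.

no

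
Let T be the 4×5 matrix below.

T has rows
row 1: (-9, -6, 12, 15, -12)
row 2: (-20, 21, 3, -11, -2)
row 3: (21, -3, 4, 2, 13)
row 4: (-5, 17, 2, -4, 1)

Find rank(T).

Row reduce to echelon form.
R2 ← R2 − (20/9)·R1: [0, 103/3, -71/3, -133/3, 74/3]
R3 ← R3 + (7/3)·R1: [0, -17, 32, 37, -15]
R4 ← R4 − (5/9)·R1: [0, 61/3, -14/3, -37/3, 23/3]
R3 ← R3 + (51/103)·R2: [0, 0, 2089/103, 1550/103, -287/103]
R4 ← R4 − (61/103)·R2: [0, 0, 963/103, 1434/103, -715/103]
R4 ← R4 − (963/2089)·R3: [0, 0, 0, 14592/2089, -11818/2089]
Echelon form has 4 nonzero rows, so rank(T) = 4.

4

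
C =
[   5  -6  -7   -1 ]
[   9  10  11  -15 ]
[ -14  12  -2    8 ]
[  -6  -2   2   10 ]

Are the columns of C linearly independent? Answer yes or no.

yes

Row reduce C to echelon form.
R2 ← R2 − (9/5)·R1: [0, 104/5, 118/5, -66/5]
R3 ← R3 + (14/5)·R1: [0, -24/5, -108/5, 26/5]
R4 ← R4 + (6/5)·R1: [0, -46/5, -32/5, 44/5]
R3 ← R3 + (3/13)·R2: [0, 0, -210/13, 28/13]
R4 ← R4 + (23/52)·R2: [0, 0, 105/26, 77/26]
R4 ← R4 + (1/4)·R3: [0, 0, 0, 7/2]
4 pivots among 4 columns.
Every column is a pivot column, so the columns are linearly independent.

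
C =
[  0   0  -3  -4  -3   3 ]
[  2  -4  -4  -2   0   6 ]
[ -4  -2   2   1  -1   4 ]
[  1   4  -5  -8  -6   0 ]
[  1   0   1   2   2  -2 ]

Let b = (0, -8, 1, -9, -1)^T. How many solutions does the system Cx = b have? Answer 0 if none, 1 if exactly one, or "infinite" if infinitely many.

0

Row reduce the augmented matrix [C | b].
Swap R1 ↔ R2
R3 ← R3 + (2)·R1: [0, -10, -6, -3, -1, 16, -15]
R4 ← R4 − (1/2)·R1: [0, 6, -3, -7, -6, -3, -5]
R5 ← R5 − (1/2)·R1: [0, 2, 3, 3, 2, -5, 3]
Swap R2 ↔ R3
R4 ← R4 + (3/5)·R2: [0, 0, -33/5, -44/5, -33/5, 33/5, -14]
R5 ← R5 + (1/5)·R2: [0, 0, 9/5, 12/5, 9/5, -9/5, 0]
R4 ← R4 − (11/5)·R3: [0, 0, 0, 0, 0, 0, -14]
R5 ← R5 + (3/5)·R3: [0, 0, 0, 0, 0, 0, 0]
The echelon form has 4 nonzero rows; the last pivot sits in the augmented column, so rank(C) = 3 but rank([C|b]) = 4.
Since the ranks differ, the system is inconsistent.
It has no solutions.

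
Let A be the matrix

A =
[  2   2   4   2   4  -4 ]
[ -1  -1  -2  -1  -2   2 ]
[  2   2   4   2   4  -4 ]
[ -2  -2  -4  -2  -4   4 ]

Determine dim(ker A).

5

Row reduce to echelon form.
R2 ← R2 + (1/2)·R1: [0, 0, 0, 0, 0, 0]
R3 ← R3 − R1: [0, 0, 0, 0, 0, 0]
R4 ← R4 + R1: [0, 0, 0, 0, 0, 0]
1 nonzero row, so rank(A) = 1.
A has 6 columns; by rank–nullity, nullity = 6 − 1 = 5.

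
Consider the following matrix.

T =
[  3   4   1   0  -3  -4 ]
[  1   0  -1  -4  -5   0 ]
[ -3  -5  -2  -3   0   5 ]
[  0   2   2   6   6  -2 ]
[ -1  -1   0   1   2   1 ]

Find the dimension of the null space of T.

Row reduce to echelon form.
R2 ← R2 − (1/3)·R1: [0, -4/3, -4/3, -4, -4, 4/3]
R3 ← R3 + R1: [0, -1, -1, -3, -3, 1]
R5 ← R5 + (1/3)·R1: [0, 1/3, 1/3, 1, 1, -1/3]
R3 ← R3 − (3/4)·R2: [0, 0, 0, 0, 0, 0]
R4 ← R4 + (3/2)·R2: [0, 0, 0, 0, 0, 0]
R5 ← R5 + (1/4)·R2: [0, 0, 0, 0, 0, 0]
2 nonzero rows, so rank(T) = 2.
T has 6 columns; by rank–nullity, nullity = 6 − 2 = 4.

4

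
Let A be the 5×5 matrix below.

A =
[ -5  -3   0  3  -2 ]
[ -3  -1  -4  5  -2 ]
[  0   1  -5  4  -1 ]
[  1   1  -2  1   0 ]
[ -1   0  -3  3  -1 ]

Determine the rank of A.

Row reduce to echelon form.
R2 ← R2 − (3/5)·R1: [0, 4/5, -4, 16/5, -4/5]
R4 ← R4 + (1/5)·R1: [0, 2/5, -2, 8/5, -2/5]
R5 ← R5 − (1/5)·R1: [0, 3/5, -3, 12/5, -3/5]
R3 ← R3 − (5/4)·R2: [0, 0, 0, 0, 0]
R4 ← R4 − (1/2)·R2: [0, 0, 0, 0, 0]
R5 ← R5 − (3/4)·R2: [0, 0, 0, 0, 0]
Echelon form has 2 nonzero rows, so rank(A) = 2.

2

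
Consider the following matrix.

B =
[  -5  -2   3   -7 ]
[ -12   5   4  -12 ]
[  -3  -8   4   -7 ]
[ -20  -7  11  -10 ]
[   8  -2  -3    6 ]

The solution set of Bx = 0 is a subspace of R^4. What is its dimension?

1

Row reduce to echelon form.
R2 ← R2 − (12/5)·R1: [0, 49/5, -16/5, 24/5]
R3 ← R3 − (3/5)·R1: [0, -34/5, 11/5, -14/5]
R4 ← R4 − (4)·R1: [0, 1, -1, 18]
R5 ← R5 + (8/5)·R1: [0, -26/5, 9/5, -26/5]
R3 ← R3 + (34/49)·R2: [0, 0, -1/49, 26/49]
R4 ← R4 − (5/49)·R2: [0, 0, -33/49, 858/49]
R5 ← R5 + (26/49)·R2: [0, 0, 5/49, -130/49]
R4 ← R4 − (33)·R3: [0, 0, 0, 0]
R5 ← R5 + (5)·R3: [0, 0, 0, 0]
3 nonzero rows, so rank(B) = 3.
B has 4 columns; by rank–nullity, nullity = 4 − 3 = 1.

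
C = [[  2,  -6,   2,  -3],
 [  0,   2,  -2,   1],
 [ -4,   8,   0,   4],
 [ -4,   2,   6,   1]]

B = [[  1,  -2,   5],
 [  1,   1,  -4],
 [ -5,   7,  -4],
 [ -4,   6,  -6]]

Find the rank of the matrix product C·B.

First compute CB:
[[ -2, -14,  44],
 [  8,  -6,  -6],
 [-12,  40, -76],
 [-36,  58, -58]]
Now row reduce the product.
R2 ← R2 + (4)·R1: [0, -62, 170]
R3 ← R3 − (6)·R1: [0, 124, -340]
R4 ← R4 − (18)·R1: [0, 310, -850]
R3 ← R3 + (2)·R2: [0, 0, 0]
R4 ← R4 + (5)·R2: [0, 0, 0]
2 nonzero rows, so rank(CB) = 2.

2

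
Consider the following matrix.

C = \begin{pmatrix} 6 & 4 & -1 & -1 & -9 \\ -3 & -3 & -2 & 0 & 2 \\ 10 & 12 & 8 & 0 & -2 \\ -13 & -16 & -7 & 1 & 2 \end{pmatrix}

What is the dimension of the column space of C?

3

Row reduce to echelon form.
R2 ← R2 + (1/2)·R1: [0, -1, -5/2, -1/2, -5/2]
R3 ← R3 − (5/3)·R1: [0, 16/3, 29/3, 5/3, 13]
R4 ← R4 + (13/6)·R1: [0, -22/3, -55/6, -7/6, -35/2]
R3 ← R3 + (16/3)·R2: [0, 0, -11/3, -1, -1/3]
R4 ← R4 − (22/3)·R2: [0, 0, 55/6, 5/2, 5/6]
R4 ← R4 + (5/2)·R3: [0, 0, 0, 0, 0]
Echelon form has 3 nonzero rows, so rank(C) = 3.
The column space has dimension equal to the rank: 3.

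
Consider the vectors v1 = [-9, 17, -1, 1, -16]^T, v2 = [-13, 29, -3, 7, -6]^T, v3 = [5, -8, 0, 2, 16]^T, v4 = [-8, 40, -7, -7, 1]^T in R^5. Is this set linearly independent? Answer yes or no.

no

Form the matrix with these vectors as rows and row reduce.
R2 ← R2 − (13/9)·R1: [0, 40/9, -14/9, 50/9, 154/9]
R3 ← R3 + (5/9)·R1: [0, 13/9, -5/9, 23/9, 64/9]
R4 ← R4 − (8/9)·R1: [0, 224/9, -55/9, -71/9, 137/9]
R3 ← R3 − (13/40)·R2: [0, 0, -1/20, 3/4, 31/20]
R4 ← R4 − (28/5)·R2: [0, 0, 13/5, -39, -403/5]
R4 ← R4 + (52)·R3: [0, 0, 0, 0, 0]
3 nonzero rows, so the 4 vectors span a space of dimension 3.
Since 3 < 4, the vectors are linearly dependent.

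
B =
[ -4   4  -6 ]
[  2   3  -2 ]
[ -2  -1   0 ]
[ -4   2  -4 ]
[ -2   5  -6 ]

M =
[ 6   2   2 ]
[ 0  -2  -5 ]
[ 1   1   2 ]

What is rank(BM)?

First compute BM:
[[-30, -22, -40],
 [ 10,  -4, -15],
 [-12,  -2,   1],
 [-28, -16, -26],
 [-18, -20, -41]]
Now row reduce the product.
R2 ← R2 + (1/3)·R1: [0, -34/3, -85/3]
R3 ← R3 − (2/5)·R1: [0, 34/5, 17]
R4 ← R4 − (14/15)·R1: [0, 68/15, 34/3]
R5 ← R5 − (3/5)·R1: [0, -34/5, -17]
R3 ← R3 + (3/5)·R2: [0, 0, 0]
R4 ← R4 + (2/5)·R2: [0, 0, 0]
R5 ← R5 − (3/5)·R2: [0, 0, 0]
2 nonzero rows, so rank(BM) = 2.

2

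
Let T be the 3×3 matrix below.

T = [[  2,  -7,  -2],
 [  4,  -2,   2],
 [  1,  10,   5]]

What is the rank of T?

Row reduce to echelon form.
R2 ← R2 − (2)·R1: [0, 12, 6]
R3 ← R3 − (1/2)·R1: [0, 27/2, 6]
R3 ← R3 − (9/8)·R2: [0, 0, -3/4]
Echelon form has 3 nonzero rows, so rank(T) = 3.

3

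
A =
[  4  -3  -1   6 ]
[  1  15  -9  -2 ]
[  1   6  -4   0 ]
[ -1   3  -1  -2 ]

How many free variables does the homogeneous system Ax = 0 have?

Row reduce to echelon form.
R2 ← R2 − (1/4)·R1: [0, 63/4, -35/4, -7/2]
R3 ← R3 − (1/4)·R1: [0, 27/4, -15/4, -3/2]
R4 ← R4 + (1/4)·R1: [0, 9/4, -5/4, -1/2]
R3 ← R3 − (3/7)·R2: [0, 0, 0, 0]
R4 ← R4 − (1/7)·R2: [0, 0, 0, 0]
2 nonzero rows, so rank(A) = 2.
A has 4 columns; by rank–nullity, nullity = 4 − 2 = 2.

2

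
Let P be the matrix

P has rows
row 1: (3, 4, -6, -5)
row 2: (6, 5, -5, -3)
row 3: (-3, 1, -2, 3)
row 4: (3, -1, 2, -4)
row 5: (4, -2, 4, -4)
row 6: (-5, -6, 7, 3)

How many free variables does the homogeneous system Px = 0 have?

0

Row reduce to echelon form.
R2 ← R2 − (2)·R1: [0, -3, 7, 7]
R3 ← R3 + R1: [0, 5, -8, -2]
R4 ← R4 − R1: [0, -5, 8, 1]
R5 ← R5 − (4/3)·R1: [0, -22/3, 12, 8/3]
R6 ← R6 + (5/3)·R1: [0, 2/3, -3, -16/3]
R3 ← R3 + (5/3)·R2: [0, 0, 11/3, 29/3]
R4 ← R4 − (5/3)·R2: [0, 0, -11/3, -32/3]
R5 ← R5 − (22/9)·R2: [0, 0, -46/9, -130/9]
R6 ← R6 + (2/9)·R2: [0, 0, -13/9, -34/9]
R4 ← R4 + R3: [0, 0, 0, -1]
R5 ← R5 + (46/33)·R3: [0, 0, 0, -32/33]
R6 ← R6 + (13/33)·R3: [0, 0, 0, 1/33]
R5 ← R5 − (32/33)·R4: [0, 0, 0, 0]
R6 ← R6 + (1/33)·R4: [0, 0, 0, 0]
4 nonzero rows, so rank(P) = 4.
P has 4 columns; by rank–nullity, nullity = 4 − 4 = 0.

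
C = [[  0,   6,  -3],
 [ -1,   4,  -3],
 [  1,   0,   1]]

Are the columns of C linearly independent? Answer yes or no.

no

Row reduce C to echelon form.
Swap R1 ↔ R2
R3 ← R3 + R1: [0, 4, -2]
R3 ← R3 − (2/3)·R2: [0, 0, 0]
2 pivots among 3 columns.
Only 2 < 3 pivot columns, so the columns are linearly dependent.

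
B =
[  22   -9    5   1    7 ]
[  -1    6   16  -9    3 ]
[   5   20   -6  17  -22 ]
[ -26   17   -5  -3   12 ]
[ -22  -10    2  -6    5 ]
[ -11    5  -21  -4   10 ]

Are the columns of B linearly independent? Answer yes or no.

Row reduce B to echelon form.
R2 ← R2 + (1/22)·R1: [0, 123/22, 357/22, -197/22, 73/22]
R3 ← R3 − (5/22)·R1: [0, 485/22, -157/22, 369/22, -519/22]
R4 ← R4 + (13/11)·R1: [0, 70/11, 10/11, -20/11, 223/11]
R5 ← R5 + R1: [0, -19, 7, -5, 12]
R6 ← R6 + (1/2)·R1: [0, 1/2, -37/2, -7/2, 27/2]
R3 ← R3 − (485/123)·R2: [0, 0, -2916/41, 6406/123, -4511/123]
R4 ← R4 − (140/123)·R2: [0, 0, -720/41, 1030/123, 2029/123]
R5 ← R5 + (418/123)·R2: [0, 0, 2548/41, -4358/123, 2863/123]
R6 ← R6 − (11/123)·R2: [0, 0, -818/41, -332/123, 1624/123]
R4 ← R4 − (20/81)·R3: [0, 0, 0, -1090/243, 6209/243]
R5 ← R5 + (637/729)·R3: [0, 0, 0, 22040/2187, -19180/2187]
R6 ← R6 − (409/1458)·R3: [0, 0, 0, -37855/2187, 102751/4374]
R5 ← R5 + (2204/981)·R4: [0, 0, 0, 0, 15904/327]
R6 ← R6 − (7571/1962)·R4: [0, 0, 0, 0, -24560/327]
R6 ← R6 + (1535/994)·R5: [0, 0, 0, 0, 0]
5 pivots among 5 columns.
Every column is a pivot column, so the columns are linearly independent.

yes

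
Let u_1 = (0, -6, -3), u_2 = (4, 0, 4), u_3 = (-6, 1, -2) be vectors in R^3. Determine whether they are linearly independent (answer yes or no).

yes

Form the matrix with these vectors as rows and row reduce.
Swap R1 ↔ R2
R3 ← R3 + (3/2)·R1: [0, 1, 4]
R3 ← R3 + (1/6)·R2: [0, 0, 7/2]
3 nonzero rows, so the 3 vectors span a space of dimension 3.
Since 3 = 3, the vectors are linearly independent.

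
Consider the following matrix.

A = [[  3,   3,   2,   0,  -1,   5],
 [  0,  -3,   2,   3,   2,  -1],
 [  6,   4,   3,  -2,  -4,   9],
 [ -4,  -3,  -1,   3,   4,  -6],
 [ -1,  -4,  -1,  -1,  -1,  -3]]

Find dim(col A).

3

Row reduce to echelon form.
R3 ← R3 − (2)·R1: [0, -2, -1, -2, -2, -1]
R4 ← R4 + (4/3)·R1: [0, 1, 5/3, 3, 8/3, 2/3]
R5 ← R5 + (1/3)·R1: [0, -3, -1/3, -1, -4/3, -4/3]
R3 ← R3 − (2/3)·R2: [0, 0, -7/3, -4, -10/3, -1/3]
R4 ← R4 + (1/3)·R2: [0, 0, 7/3, 4, 10/3, 1/3]
R5 ← R5 − R2: [0, 0, -7/3, -4, -10/3, -1/3]
R4 ← R4 + R3: [0, 0, 0, 0, 0, 0]
R5 ← R5 − R3: [0, 0, 0, 0, 0, 0]
Echelon form has 3 nonzero rows, so rank(A) = 3.
The column space has dimension equal to the rank: 3.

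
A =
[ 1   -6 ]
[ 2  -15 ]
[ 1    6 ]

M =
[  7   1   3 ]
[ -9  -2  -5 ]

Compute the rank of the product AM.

2

First compute AM:
[[ 61,  13,  33],
 [149,  32,  81],
 [-47, -11, -27]]
Now row reduce the product.
R2 ← R2 − (149/61)·R1: [0, 15/61, 24/61]
R3 ← R3 + (47/61)·R1: [0, -60/61, -96/61]
R3 ← R3 + (4)·R2: [0, 0, 0]
2 nonzero rows, so rank(AM) = 2.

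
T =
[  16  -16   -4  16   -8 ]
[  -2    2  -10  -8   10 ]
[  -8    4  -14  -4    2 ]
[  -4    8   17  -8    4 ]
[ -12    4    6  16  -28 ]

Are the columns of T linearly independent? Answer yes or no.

no

Row reduce T to echelon form.
R2 ← R2 + (1/8)·R1: [0, 0, -21/2, -6, 9]
R3 ← R3 + (1/2)·R1: [0, -4, -16, 4, -2]
R4 ← R4 + (1/4)·R1: [0, 4, 16, -4, 2]
R5 ← R5 + (3/4)·R1: [0, -8, 3, 28, -34]
Swap R2 ↔ R3
R4 ← R4 + R2: [0, 0, 0, 0, 0]
R5 ← R5 − (2)·R2: [0, 0, 35, 20, -30]
R5 ← R5 + (10/3)·R3: [0, 0, 0, 0, 0]
3 pivots among 5 columns.
Only 3 < 5 pivot columns, so the columns are linearly dependent.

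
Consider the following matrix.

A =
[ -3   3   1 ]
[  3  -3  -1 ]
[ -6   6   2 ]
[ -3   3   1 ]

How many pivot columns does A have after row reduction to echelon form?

Row reduce to echelon form.
R2 ← R2 + R1: [0, 0, 0]
R3 ← R3 − (2)·R1: [0, 0, 0]
R4 ← R4 − R1: [0, 0, 0]
Echelon form has 1 nonzero row, so rank(A) = 1.
Each nonzero row contributes one pivot column: 1 pivot columns.

1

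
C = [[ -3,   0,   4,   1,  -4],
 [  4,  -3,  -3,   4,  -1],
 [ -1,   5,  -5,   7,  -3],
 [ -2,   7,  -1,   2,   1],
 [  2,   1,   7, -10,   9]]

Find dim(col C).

5

Row reduce to echelon form.
R2 ← R2 + (4/3)·R1: [0, -3, 7/3, 16/3, -19/3]
R3 ← R3 − (1/3)·R1: [0, 5, -19/3, 20/3, -5/3]
R4 ← R4 − (2/3)·R1: [0, 7, -11/3, 4/3, 11/3]
R5 ← R5 + (2/3)·R1: [0, 1, 29/3, -28/3, 19/3]
R3 ← R3 + (5/3)·R2: [0, 0, -22/9, 140/9, -110/9]
R4 ← R4 + (7/3)·R2: [0, 0, 16/9, 124/9, -100/9]
R5 ← R5 + (1/3)·R2: [0, 0, 94/9, -68/9, 38/9]
R4 ← R4 + (8/11)·R3: [0, 0, 0, 276/11, -20]
R5 ← R5 + (47/11)·R3: [0, 0, 0, 648/11, -48]
R5 ← R5 − (54/23)·R4: [0, 0, 0, 0, -24/23]
Echelon form has 5 nonzero rows, so rank(C) = 5.
The column space has dimension equal to the rank: 5.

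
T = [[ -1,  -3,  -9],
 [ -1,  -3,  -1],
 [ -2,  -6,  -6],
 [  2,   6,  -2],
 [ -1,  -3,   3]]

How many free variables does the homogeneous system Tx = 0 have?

Row reduce to echelon form.
R2 ← R2 − R1: [0, 0, 8]
R3 ← R3 − (2)·R1: [0, 0, 12]
R4 ← R4 + (2)·R1: [0, 0, -20]
R5 ← R5 − R1: [0, 0, 12]
R3 ← R3 − (3/2)·R2: [0, 0, 0]
R4 ← R4 + (5/2)·R2: [0, 0, 0]
R5 ← R5 − (3/2)·R2: [0, 0, 0]
2 nonzero rows, so rank(T) = 2.
T has 3 columns; by rank–nullity, nullity = 3 − 2 = 1.

1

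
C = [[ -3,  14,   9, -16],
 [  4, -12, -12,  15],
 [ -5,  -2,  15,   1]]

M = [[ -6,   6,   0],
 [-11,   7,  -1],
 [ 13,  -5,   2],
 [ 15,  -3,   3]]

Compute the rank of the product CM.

First compute CM:
[[-259,  83, -44],
 [177, -45,  33],
 [262, -122,  35]]
Now row reduce the product.
R2 ← R2 + (177/259)·R1: [0, 3036/259, 759/259]
R3 ← R3 + (262/259)·R1: [0, -9852/259, -2463/259]
R3 ← R3 + (821/253)·R2: [0, 0, 0]
2 nonzero rows, so rank(CM) = 2.

2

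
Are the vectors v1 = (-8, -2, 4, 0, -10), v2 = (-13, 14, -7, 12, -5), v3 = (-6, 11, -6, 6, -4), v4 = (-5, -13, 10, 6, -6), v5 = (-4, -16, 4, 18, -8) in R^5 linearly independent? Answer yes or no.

yes

Form the matrix with these vectors as rows and row reduce.
R2 ← R2 − (13/8)·R1: [0, 69/4, -27/2, 12, 45/4]
R3 ← R3 − (3/4)·R1: [0, 25/2, -9, 6, 7/2]
R4 ← R4 − (5/8)·R1: [0, -47/4, 15/2, 6, 1/4]
R5 ← R5 − (1/2)·R1: [0, -15, 2, 18, -3]
R3 ← R3 − (50/69)·R2: [0, 0, 18/23, -62/23, -107/23]
R4 ← R4 + (47/69)·R2: [0, 0, -39/23, 326/23, 182/23]
R5 ← R5 + (20/23)·R2: [0, 0, -224/23, 654/23, 156/23]
R4 ← R4 + (13/6)·R3: [0, 0, 0, 25/3, -13/6]
R5 ← R5 + (112/9)·R3: [0, 0, 0, -46/9, -460/9]
R5 ← R5 + (46/75)·R4: [0, 0, 0, 0, -1311/25]
5 nonzero rows, so the 5 vectors span a space of dimension 5.
Since 5 = 5, the vectors are linearly independent.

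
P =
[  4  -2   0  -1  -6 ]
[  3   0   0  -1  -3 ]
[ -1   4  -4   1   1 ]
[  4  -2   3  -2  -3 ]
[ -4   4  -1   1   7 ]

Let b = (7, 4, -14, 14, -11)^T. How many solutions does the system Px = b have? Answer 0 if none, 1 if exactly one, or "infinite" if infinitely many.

Row reduce the augmented matrix [P | b].
R2 ← R2 − (3/4)·R1: [0, 3/2, 0, -1/4, 3/2, -5/4]
R3 ← R3 + (1/4)·R1: [0, 7/2, -4, 3/4, -1/2, -49/4]
R4 ← R4 − R1: [0, 0, 3, -1, 3, 7]
R5 ← R5 + R1: [0, 2, -1, 0, 1, -4]
R3 ← R3 − (7/3)·R2: [0, 0, -4, 4/3, -4, -28/3]
R5 ← R5 − (4/3)·R2: [0, 0, -1, 1/3, -1, -7/3]
R4 ← R4 + (3/4)·R3: [0, 0, 0, 0, 0, 0]
R5 ← R5 − (1/4)·R3: [0, 0, 0, 0, 0, 0]
The echelon form has 3 nonzero rows, and every pivot lies in the first 5 columns, so rank(P) = rank([P|b]) = 3.
The system is consistent.
rank = 3 < 5 unknowns, so there are infinitely many solutions.

infinite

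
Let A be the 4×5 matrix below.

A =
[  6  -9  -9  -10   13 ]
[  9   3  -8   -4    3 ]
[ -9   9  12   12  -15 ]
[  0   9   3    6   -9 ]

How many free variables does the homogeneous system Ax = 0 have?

3

Row reduce to echelon form.
R2 ← R2 − (3/2)·R1: [0, 33/2, 11/2, 11, -33/2]
R3 ← R3 + (3/2)·R1: [0, -9/2, -3/2, -3, 9/2]
R3 ← R3 + (3/11)·R2: [0, 0, 0, 0, 0]
R4 ← R4 − (6/11)·R2: [0, 0, 0, 0, 0]
2 nonzero rows, so rank(A) = 2.
A has 5 columns; by rank–nullity, nullity = 5 − 2 = 3.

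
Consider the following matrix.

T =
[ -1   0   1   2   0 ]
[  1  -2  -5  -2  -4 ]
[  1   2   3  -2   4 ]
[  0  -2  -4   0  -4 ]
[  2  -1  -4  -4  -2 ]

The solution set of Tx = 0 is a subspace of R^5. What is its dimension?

Row reduce to echelon form.
R2 ← R2 + R1: [0, -2, -4, 0, -4]
R3 ← R3 + R1: [0, 2, 4, 0, 4]
R5 ← R5 + (2)·R1: [0, -1, -2, 0, -2]
R3 ← R3 + R2: [0, 0, 0, 0, 0]
R4 ← R4 − R2: [0, 0, 0, 0, 0]
R5 ← R5 − (1/2)·R2: [0, 0, 0, 0, 0]
2 nonzero rows, so rank(T) = 2.
T has 5 columns; by rank–nullity, nullity = 5 − 2 = 3.

3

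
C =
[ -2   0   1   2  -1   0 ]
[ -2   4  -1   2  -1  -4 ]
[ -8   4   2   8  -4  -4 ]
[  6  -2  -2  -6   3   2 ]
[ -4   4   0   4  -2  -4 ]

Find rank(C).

Row reduce to echelon form.
R2 ← R2 − R1: [0, 4, -2, 0, 0, -4]
R3 ← R3 − (4)·R1: [0, 4, -2, 0, 0, -4]
R4 ← R4 + (3)·R1: [0, -2, 1, 0, 0, 2]
R5 ← R5 − (2)·R1: [0, 4, -2, 0, 0, -4]
R3 ← R3 − R2: [0, 0, 0, 0, 0, 0]
R4 ← R4 + (1/2)·R2: [0, 0, 0, 0, 0, 0]
R5 ← R5 − R2: [0, 0, 0, 0, 0, 0]
Echelon form has 2 nonzero rows, so rank(C) = 2.

2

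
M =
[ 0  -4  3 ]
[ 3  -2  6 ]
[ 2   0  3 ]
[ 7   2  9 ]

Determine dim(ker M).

Row reduce to echelon form.
Swap R1 ↔ R2
R3 ← R3 − (2/3)·R1: [0, 4/3, -1]
R4 ← R4 − (7/3)·R1: [0, 20/3, -5]
R3 ← R3 + (1/3)·R2: [0, 0, 0]
R4 ← R4 + (5/3)·R2: [0, 0, 0]
2 nonzero rows, so rank(M) = 2.
M has 3 columns; by rank–nullity, nullity = 3 − 2 = 1.

1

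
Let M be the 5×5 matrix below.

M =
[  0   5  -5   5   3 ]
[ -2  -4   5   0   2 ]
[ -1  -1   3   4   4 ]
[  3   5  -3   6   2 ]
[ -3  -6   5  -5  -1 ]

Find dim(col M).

3

Row reduce to echelon form.
Swap R1 ↔ R2
R3 ← R3 − (1/2)·R1: [0, 1, 1/2, 4, 3]
R4 ← R4 + (3/2)·R1: [0, -1, 9/2, 6, 5]
R5 ← R5 − (3/2)·R1: [0, 0, -5/2, -5, -4]
R3 ← R3 − (1/5)·R2: [0, 0, 3/2, 3, 12/5]
R4 ← R4 + (1/5)·R2: [0, 0, 7/2, 7, 28/5]
R4 ← R4 − (7/3)·R3: [0, 0, 0, 0, 0]
R5 ← R5 + (5/3)·R3: [0, 0, 0, 0, 0]
Echelon form has 3 nonzero rows, so rank(M) = 3.
The column space has dimension equal to the rank: 3.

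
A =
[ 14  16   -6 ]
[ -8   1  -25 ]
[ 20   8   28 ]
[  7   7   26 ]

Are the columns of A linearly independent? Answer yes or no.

yes

Row reduce A to echelon form.
R2 ← R2 + (4/7)·R1: [0, 71/7, -199/7]
R3 ← R3 − (10/7)·R1: [0, -104/7, 256/7]
R4 ← R4 − (1/2)·R1: [0, -1, 29]
R3 ← R3 + (104/71)·R2: [0, 0, -360/71]
R4 ← R4 + (7/71)·R2: [0, 0, 1860/71]
R4 ← R4 + (31/6)·R3: [0, 0, 0]
3 pivots among 3 columns.
Every column is a pivot column, so the columns are linearly independent.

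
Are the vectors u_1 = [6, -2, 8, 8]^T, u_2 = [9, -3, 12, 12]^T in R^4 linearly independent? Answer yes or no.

no

Form the matrix with these vectors as rows and row reduce.
R2 ← R2 − (3/2)·R1: [0, 0, 0, 0]
1 nonzero row, so the 2 vectors span a space of dimension 1.
Since 1 < 2, the vectors are linearly dependent.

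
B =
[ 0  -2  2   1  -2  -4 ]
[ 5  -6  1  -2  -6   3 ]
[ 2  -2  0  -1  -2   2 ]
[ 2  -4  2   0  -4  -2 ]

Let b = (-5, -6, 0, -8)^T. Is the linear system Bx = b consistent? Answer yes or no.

Row reduce the augmented matrix [B | b].
Swap R1 ↔ R2
R3 ← R3 − (2/5)·R1: [0, 2/5, -2/5, -1/5, 2/5, 4/5, 12/5]
R4 ← R4 − (2/5)·R1: [0, -8/5, 8/5, 4/5, -8/5, -16/5, -28/5]
R3 ← R3 + (1/5)·R2: [0, 0, 0, 0, 0, 0, 7/5]
R4 ← R4 − (4/5)·R2: [0, 0, 0, 0, 0, 0, -8/5]
R4 ← R4 + (8/7)·R3: [0, 0, 0, 0, 0, 0, 0]
The echelon form has 3 nonzero rows; the last pivot sits in the augmented column, so rank(B) = 2 but rank([B|b]) = 3.
Since the ranks differ, the system is inconsistent.

no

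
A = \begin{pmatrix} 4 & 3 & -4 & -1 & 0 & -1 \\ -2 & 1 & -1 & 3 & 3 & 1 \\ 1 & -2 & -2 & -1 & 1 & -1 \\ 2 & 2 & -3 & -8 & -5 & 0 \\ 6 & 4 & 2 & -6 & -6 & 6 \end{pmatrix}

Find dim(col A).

5

Row reduce to echelon form.
R2 ← R2 + (1/2)·R1: [0, 5/2, -3, 5/2, 3, 1/2]
R3 ← R3 − (1/4)·R1: [0, -11/4, -1, -3/4, 1, -3/4]
R4 ← R4 − (1/2)·R1: [0, 1/2, -1, -15/2, -5, 1/2]
R5 ← R5 − (3/2)·R1: [0, -1/2, 8, -9/2, -6, 15/2]
R3 ← R3 + (11/10)·R2: [0, 0, -43/10, 2, 43/10, -1/5]
R4 ← R4 − (1/5)·R2: [0, 0, -2/5, -8, -28/5, 2/5]
R5 ← R5 + (1/5)·R2: [0, 0, 37/5, -4, -27/5, 38/5]
R4 ← R4 − (4/43)·R3: [0, 0, 0, -352/43, -6, 18/43]
R5 ← R5 + (74/43)·R3: [0, 0, 0, -24/43, 2, 312/43]
R5 ← R5 − (3/44)·R4: [0, 0, 0, 0, 53/22, 159/22]
Echelon form has 5 nonzero rows, so rank(A) = 5.
The column space has dimension equal to the rank: 5.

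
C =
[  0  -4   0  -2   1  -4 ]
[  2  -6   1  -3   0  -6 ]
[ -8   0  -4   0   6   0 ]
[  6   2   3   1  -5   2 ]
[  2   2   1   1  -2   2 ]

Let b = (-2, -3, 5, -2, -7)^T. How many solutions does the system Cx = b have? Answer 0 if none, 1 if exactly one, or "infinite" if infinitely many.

Row reduce the augmented matrix [C | b].
Swap R1 ↔ R2
R3 ← R3 + (4)·R1: [0, -24, 0, -12, 6, -24, -7]
R4 ← R4 − (3)·R1: [0, 20, 0, 10, -5, 20, 7]
R5 ← R5 − R1: [0, 8, 0, 4, -2, 8, -4]
R3 ← R3 − (6)·R2: [0, 0, 0, 0, 0, 0, 5]
R4 ← R4 + (5)·R2: [0, 0, 0, 0, 0, 0, -3]
R5 ← R5 + (2)·R2: [0, 0, 0, 0, 0, 0, -8]
R4 ← R4 + (3/5)·R3: [0, 0, 0, 0, 0, 0, 0]
R5 ← R5 + (8/5)·R3: [0, 0, 0, 0, 0, 0, 0]
The echelon form has 3 nonzero rows; the last pivot sits in the augmented column, so rank(C) = 2 but rank([C|b]) = 3.
Since the ranks differ, the system is inconsistent.
It has no solutions.

0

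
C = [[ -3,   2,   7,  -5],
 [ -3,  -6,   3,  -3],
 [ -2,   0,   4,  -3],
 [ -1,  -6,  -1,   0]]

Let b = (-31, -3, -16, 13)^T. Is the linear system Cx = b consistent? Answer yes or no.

Row reduce the augmented matrix [C | b].
R2 ← R2 − R1: [0, -8, -4, 2, 28]
R3 ← R3 − (2/3)·R1: [0, -4/3, -2/3, 1/3, 14/3]
R4 ← R4 − (1/3)·R1: [0, -20/3, -10/3, 5/3, 70/3]
R3 ← R3 − (1/6)·R2: [0, 0, 0, 0, 0]
R4 ← R4 − (5/6)·R2: [0, 0, 0, 0, 0]
The echelon form has 2 nonzero rows, and every pivot lies in the first 4 columns, so rank(C) = rank([C|b]) = 2.
The system is consistent.

yes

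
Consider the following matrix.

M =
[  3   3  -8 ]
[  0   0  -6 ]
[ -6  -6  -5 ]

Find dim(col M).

2

Row reduce to echelon form.
R3 ← R3 + (2)·R1: [0, 0, -21]
R3 ← R3 − (7/2)·R2: [0, 0, 0]
Echelon form has 2 nonzero rows, so rank(M) = 2.
The column space has dimension equal to the rank: 2.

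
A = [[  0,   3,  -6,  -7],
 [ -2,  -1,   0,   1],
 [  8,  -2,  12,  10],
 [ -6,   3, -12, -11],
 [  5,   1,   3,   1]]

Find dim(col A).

2

Row reduce to echelon form.
Swap R1 ↔ R2
R3 ← R3 + (4)·R1: [0, -6, 12, 14]
R4 ← R4 − (3)·R1: [0, 6, -12, -14]
R5 ← R5 + (5/2)·R1: [0, -3/2, 3, 7/2]
R3 ← R3 + (2)·R2: [0, 0, 0, 0]
R4 ← R4 − (2)·R2: [0, 0, 0, 0]
R5 ← R5 + (1/2)·R2: [0, 0, 0, 0]
Echelon form has 2 nonzero rows, so rank(A) = 2.
The column space has dimension equal to the rank: 2.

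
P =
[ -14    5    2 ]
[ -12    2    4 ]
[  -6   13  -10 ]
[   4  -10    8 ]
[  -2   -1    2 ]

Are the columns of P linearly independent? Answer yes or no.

no

Row reduce P to echelon form.
R2 ← R2 − (6/7)·R1: [0, -16/7, 16/7]
R3 ← R3 − (3/7)·R1: [0, 76/7, -76/7]
R4 ← R4 + (2/7)·R1: [0, -60/7, 60/7]
R5 ← R5 − (1/7)·R1: [0, -12/7, 12/7]
R3 ← R3 + (19/4)·R2: [0, 0, 0]
R4 ← R4 − (15/4)·R2: [0, 0, 0]
R5 ← R5 − (3/4)·R2: [0, 0, 0]
2 pivots among 3 columns.
Only 2 < 3 pivot columns, so the columns are linearly dependent.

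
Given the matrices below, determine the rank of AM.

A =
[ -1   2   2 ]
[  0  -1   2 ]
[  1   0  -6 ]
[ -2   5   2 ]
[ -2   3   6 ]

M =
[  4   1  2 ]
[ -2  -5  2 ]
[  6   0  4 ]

First compute AM:
[[  4, -11,  10],
 [ 14,   5,   6],
 [-32,   1, -22],
 [ -6, -27,  14],
 [ 22, -17,  26]]
Now row reduce the product.
R2 ← R2 − (7/2)·R1: [0, 87/2, -29]
R3 ← R3 + (8)·R1: [0, -87, 58]
R4 ← R4 + (3/2)·R1: [0, -87/2, 29]
R5 ← R5 − (11/2)·R1: [0, 87/2, -29]
R3 ← R3 + (2)·R2: [0, 0, 0]
R4 ← R4 + R2: [0, 0, 0]
R5 ← R5 − R2: [0, 0, 0]
2 nonzero rows, so rank(AM) = 2.

2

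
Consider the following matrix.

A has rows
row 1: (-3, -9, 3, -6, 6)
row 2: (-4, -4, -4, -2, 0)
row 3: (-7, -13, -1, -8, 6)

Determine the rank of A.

Row reduce to echelon form.
R2 ← R2 − (4/3)·R1: [0, 8, -8, 6, -8]
R3 ← R3 − (7/3)·R1: [0, 8, -8, 6, -8]
R3 ← R3 − R2: [0, 0, 0, 0, 0]
Echelon form has 2 nonzero rows, so rank(A) = 2.

2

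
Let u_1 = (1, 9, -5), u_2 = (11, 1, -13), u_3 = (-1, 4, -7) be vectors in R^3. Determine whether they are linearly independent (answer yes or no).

yes

Form the matrix with these vectors as rows and row reduce.
R2 ← R2 − (11)·R1: [0, -98, 42]
R3 ← R3 + R1: [0, 13, -12]
R3 ← R3 + (13/98)·R2: [0, 0, -45/7]
3 nonzero rows, so the 3 vectors span a space of dimension 3.
Since 3 = 3, the vectors are linearly independent.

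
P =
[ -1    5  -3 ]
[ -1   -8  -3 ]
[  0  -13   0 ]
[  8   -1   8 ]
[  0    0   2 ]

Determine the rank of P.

Row reduce to echelon form.
R2 ← R2 − R1: [0, -13, 0]
R4 ← R4 + (8)·R1: [0, 39, -16]
R3 ← R3 − R2: [0, 0, 0]
R4 ← R4 + (3)·R2: [0, 0, -16]
Swap R3 ↔ R4
R5 ← R5 + (1/8)·R3: [0, 0, 0]
Echelon form has 3 nonzero rows, so rank(P) = 3.

3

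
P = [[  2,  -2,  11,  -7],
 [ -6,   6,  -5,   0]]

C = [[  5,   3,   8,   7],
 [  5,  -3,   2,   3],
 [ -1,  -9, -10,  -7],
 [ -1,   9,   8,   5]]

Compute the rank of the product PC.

First compute PC:
[[ -4, -150, -154, -104],
 [  5,   9,  14,  11]]
Now row reduce the product.
R2 ← R2 + (5/4)·R1: [0, -357/2, -357/2, -119]
2 nonzero rows, so rank(PC) = 2.

2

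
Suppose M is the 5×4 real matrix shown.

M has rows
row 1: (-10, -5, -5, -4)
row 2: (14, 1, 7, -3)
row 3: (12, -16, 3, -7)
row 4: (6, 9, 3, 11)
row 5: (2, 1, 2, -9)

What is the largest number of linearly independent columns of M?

4

Row reduce to echelon form.
R2 ← R2 + (7/5)·R1: [0, -6, 0, -43/5]
R3 ← R3 + (6/5)·R1: [0, -22, -3, -59/5]
R4 ← R4 + (3/5)·R1: [0, 6, 0, 43/5]
R5 ← R5 + (1/5)·R1: [0, 0, 1, -49/5]
R3 ← R3 − (11/3)·R2: [0, 0, -3, 296/15]
R4 ← R4 + R2: [0, 0, 0, 0]
R5 ← R5 + (1/3)·R3: [0, 0, 0, -29/9]
Swap R4 ↔ R5
Echelon form has 4 nonzero rows, so rank(M) = 4.
The rank gives the maximum number of linearly independent columns: 4.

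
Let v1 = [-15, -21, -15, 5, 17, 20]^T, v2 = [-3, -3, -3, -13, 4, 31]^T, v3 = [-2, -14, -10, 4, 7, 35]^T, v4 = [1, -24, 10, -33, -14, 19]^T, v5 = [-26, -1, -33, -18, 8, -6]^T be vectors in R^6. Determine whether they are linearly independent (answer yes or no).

yes

Form the matrix with these vectors as rows and row reduce.
R2 ← R2 − (1/5)·R1: [0, 6/5, 0, -14, 3/5, 27]
R3 ← R3 − (2/15)·R1: [0, -56/5, -8, 10/3, 71/15, 97/3]
R4 ← R4 + (1/15)·R1: [0, -127/5, 9, -98/3, -193/15, 61/3]
R5 ← R5 − (26/15)·R1: [0, 177/5, -7, -80/3, -322/15, -122/3]
R3 ← R3 + (28/3)·R2: [0, 0, -8, -382/3, 31/3, 853/3]
R4 ← R4 + (127/6)·R2: [0, 0, 9, -329, -1/6, 3551/6]
R5 ← R5 − (59/2)·R2: [0, 0, -7, 1159/3, -235/6, -5023/6]
R4 ← R4 + (9/8)·R3: [0, 0, 0, -1889/4, 275/24, 21881/24]
R5 ← R5 − (7/8)·R3: [0, 0, 0, 1991/4, -1157/24, -26063/24]
R5 ← R5 + (1991/1889)·R4: [0, 0, 0, 0, -68252/1889, -236164/1889]
5 nonzero rows, so the 5 vectors span a space of dimension 5.
Since 5 = 5, the vectors are linearly independent.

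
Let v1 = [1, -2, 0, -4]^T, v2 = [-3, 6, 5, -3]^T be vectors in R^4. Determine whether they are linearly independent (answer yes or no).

yes

Form the matrix with these vectors as rows and row reduce.
R2 ← R2 + (3)·R1: [0, 0, 5, -15]
2 nonzero rows, so the 2 vectors span a space of dimension 2.
Since 2 = 2, the vectors are linearly independent.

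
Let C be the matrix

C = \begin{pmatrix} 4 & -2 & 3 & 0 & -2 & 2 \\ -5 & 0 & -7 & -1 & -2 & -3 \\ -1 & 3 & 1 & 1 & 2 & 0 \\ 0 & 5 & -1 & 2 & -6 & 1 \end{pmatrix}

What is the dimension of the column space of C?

3

Row reduce to echelon form.
R2 ← R2 + (5/4)·R1: [0, -5/2, -13/4, -1, -9/2, -1/2]
R3 ← R3 + (1/4)·R1: [0, 5/2, 7/4, 1, 3/2, 1/2]
R3 ← R3 + R2: [0, 0, -3/2, 0, -3, 0]
R4 ← R4 + (2)·R2: [0, 0, -15/2, 0, -15, 0]
R4 ← R4 − (5)·R3: [0, 0, 0, 0, 0, 0]
Echelon form has 3 nonzero rows, so rank(C) = 3.
The column space has dimension equal to the rank: 3.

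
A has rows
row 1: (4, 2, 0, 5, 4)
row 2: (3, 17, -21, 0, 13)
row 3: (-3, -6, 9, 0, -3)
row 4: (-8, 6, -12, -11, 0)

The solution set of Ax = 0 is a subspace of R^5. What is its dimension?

2

Row reduce to echelon form.
R2 ← R2 − (3/4)·R1: [0, 31/2, -21, -15/4, 10]
R3 ← R3 + (3/4)·R1: [0, -9/2, 9, 15/4, 0]
R4 ← R4 + (2)·R1: [0, 10, -12, -1, 8]
R3 ← R3 + (9/31)·R2: [0, 0, 90/31, 165/62, 90/31]
R4 ← R4 − (20/31)·R2: [0, 0, 48/31, 44/31, 48/31]
R4 ← R4 − (8/15)·R3: [0, 0, 0, 0, 0]
3 nonzero rows, so rank(A) = 3.
A has 5 columns; by rank–nullity, nullity = 5 − 3 = 2.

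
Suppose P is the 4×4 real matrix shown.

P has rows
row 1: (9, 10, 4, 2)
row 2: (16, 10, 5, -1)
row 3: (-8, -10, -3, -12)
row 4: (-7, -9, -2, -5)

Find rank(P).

Row reduce to echelon form.
R2 ← R2 − (16/9)·R1: [0, -70/9, -19/9, -41/9]
R3 ← R3 + (8/9)·R1: [0, -10/9, 5/9, -92/9]
R4 ← R4 + (7/9)·R1: [0, -11/9, 10/9, -31/9]
R3 ← R3 − (1/7)·R2: [0, 0, 6/7, -67/7]
R4 ← R4 − (11/70)·R2: [0, 0, 101/70, -191/70]
R4 ← R4 − (101/60)·R3: [0, 0, 0, 803/60]
Echelon form has 4 nonzero rows, so rank(P) = 4.

4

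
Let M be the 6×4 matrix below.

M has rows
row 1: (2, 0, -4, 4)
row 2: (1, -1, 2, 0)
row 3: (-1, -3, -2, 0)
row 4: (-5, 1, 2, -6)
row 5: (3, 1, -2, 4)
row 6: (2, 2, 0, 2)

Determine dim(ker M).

1

Row reduce to echelon form.
R2 ← R2 − (1/2)·R1: [0, -1, 4, -2]
R3 ← R3 + (1/2)·R1: [0, -3, -4, 2]
R4 ← R4 + (5/2)·R1: [0, 1, -8, 4]
R5 ← R5 − (3/2)·R1: [0, 1, 4, -2]
R6 ← R6 − R1: [0, 2, 4, -2]
R3 ← R3 − (3)·R2: [0, 0, -16, 8]
R4 ← R4 + R2: [0, 0, -4, 2]
R5 ← R5 + R2: [0, 0, 8, -4]
R6 ← R6 + (2)·R2: [0, 0, 12, -6]
R4 ← R4 − (1/4)·R3: [0, 0, 0, 0]
R5 ← R5 + (1/2)·R3: [0, 0, 0, 0]
R6 ← R6 + (3/4)·R3: [0, 0, 0, 0]
3 nonzero rows, so rank(M) = 3.
M has 4 columns; by rank–nullity, nullity = 4 − 3 = 1.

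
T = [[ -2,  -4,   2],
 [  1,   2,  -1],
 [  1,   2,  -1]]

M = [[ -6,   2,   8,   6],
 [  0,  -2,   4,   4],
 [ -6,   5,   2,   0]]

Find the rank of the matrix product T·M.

1

First compute TM:
[[  0,  14, -28, -28],
 [  0,  -7,  14,  14],
 [  0,  -7,  14,  14]]
Now row reduce the product.
R2 ← R2 + (1/2)·R1: [0, 0, 0, 0]
R3 ← R3 + (1/2)·R1: [0, 0, 0, 0]
1 nonzero row, so rank(TM) = 1.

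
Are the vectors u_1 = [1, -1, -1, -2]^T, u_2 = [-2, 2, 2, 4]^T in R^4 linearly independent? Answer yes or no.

no

Form the matrix with these vectors as rows and row reduce.
R2 ← R2 + (2)·R1: [0, 0, 0, 0]
1 nonzero row, so the 2 vectors span a space of dimension 1.
Since 1 < 2, the vectors are linearly dependent.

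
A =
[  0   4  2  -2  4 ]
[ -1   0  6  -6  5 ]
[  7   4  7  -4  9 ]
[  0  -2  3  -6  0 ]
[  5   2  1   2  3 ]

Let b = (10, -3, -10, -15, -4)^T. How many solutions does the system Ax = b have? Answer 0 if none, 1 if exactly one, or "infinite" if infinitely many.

infinite

Row reduce the augmented matrix [A | b].
Swap R1 ↔ R2
R3 ← R3 + (7)·R1: [0, 4, 49, -46, 44, -31]
R5 ← R5 + (5)·R1: [0, 2, 31, -28, 28, -19]
R3 ← R3 − R2: [0, 0, 47, -44, 40, -41]
R4 ← R4 + (1/2)·R2: [0, 0, 4, -7, 2, -10]
R5 ← R5 − (1/2)·R2: [0, 0, 30, -27, 26, -24]
R4 ← R4 − (4/47)·R3: [0, 0, 0, -153/47, -66/47, -306/47]
R5 ← R5 − (30/47)·R3: [0, 0, 0, 51/47, 22/47, 102/47]
R5 ← R5 + (1/3)·R4: [0, 0, 0, 0, 0, 0]
The echelon form has 4 nonzero rows, and every pivot lies in the first 5 columns, so rank(A) = rank([A|b]) = 4.
The system is consistent.
rank = 4 < 5 unknowns, so there are infinitely many solutions.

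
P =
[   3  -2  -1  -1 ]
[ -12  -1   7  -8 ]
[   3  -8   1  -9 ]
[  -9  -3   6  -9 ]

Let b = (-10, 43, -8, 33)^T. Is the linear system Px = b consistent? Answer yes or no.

Row reduce the augmented matrix [P | b].
R2 ← R2 + (4)·R1: [0, -9, 3, -12, 3]
R3 ← R3 − R1: [0, -6, 2, -8, 2]
R4 ← R4 + (3)·R1: [0, -9, 3, -12, 3]
R3 ← R3 − (2/3)·R2: [0, 0, 0, 0, 0]
R4 ← R4 − R2: [0, 0, 0, 0, 0]
The echelon form has 2 nonzero rows, and every pivot lies in the first 4 columns, so rank(P) = rank([P|b]) = 2.
The system is consistent.

yes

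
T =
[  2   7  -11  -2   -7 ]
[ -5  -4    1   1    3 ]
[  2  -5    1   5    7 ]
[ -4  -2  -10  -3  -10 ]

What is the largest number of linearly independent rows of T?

Row reduce to echelon form.
R2 ← R2 + (5/2)·R1: [0, 27/2, -53/2, -4, -29/2]
R3 ← R3 − R1: [0, -12, 12, 7, 14]
R4 ← R4 + (2)·R1: [0, 12, -32, -7, -24]
R3 ← R3 + (8/9)·R2: [0, 0, -104/9, 31/9, 10/9]
R4 ← R4 − (8/9)·R2: [0, 0, -76/9, -31/9, -100/9]
R4 ← R4 − (19/26)·R3: [0, 0, 0, -155/26, -155/13]
Echelon form has 4 nonzero rows, so rank(T) = 4.
The rank gives the maximum number of linearly independent rows: 4.

4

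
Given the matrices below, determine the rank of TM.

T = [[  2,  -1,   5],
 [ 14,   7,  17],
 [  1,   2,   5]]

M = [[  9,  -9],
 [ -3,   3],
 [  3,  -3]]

1

First compute TM:
[[ 36, -36],
 [156, -156],
 [ 18, -18]]
Now row reduce the product.
R2 ← R2 − (13/3)·R1: [0, 0]
R3 ← R3 − (1/2)·R1: [0, 0]
1 nonzero row, so rank(TM) = 1.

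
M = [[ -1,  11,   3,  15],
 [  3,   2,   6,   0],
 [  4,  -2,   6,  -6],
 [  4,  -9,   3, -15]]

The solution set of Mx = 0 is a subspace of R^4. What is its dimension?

Row reduce to echelon form.
R2 ← R2 + (3)·R1: [0, 35, 15, 45]
R3 ← R3 + (4)·R1: [0, 42, 18, 54]
R4 ← R4 + (4)·R1: [0, 35, 15, 45]
R3 ← R3 − (6/5)·R2: [0, 0, 0, 0]
R4 ← R4 − R2: [0, 0, 0, 0]
2 nonzero rows, so rank(M) = 2.
M has 4 columns; by rank–nullity, nullity = 4 − 2 = 2.

2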